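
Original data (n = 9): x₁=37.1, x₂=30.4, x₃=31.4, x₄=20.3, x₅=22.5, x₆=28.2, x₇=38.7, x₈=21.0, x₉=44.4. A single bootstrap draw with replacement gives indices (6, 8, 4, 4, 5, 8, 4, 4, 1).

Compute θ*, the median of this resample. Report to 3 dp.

Resample values: 28.2, 21.0, 20.3, 20.3, 22.5, 21.0, 20.3, 20.3, 37.1.
Sorted: 20.3, 20.3, 20.3, 20.3, 21.0, 21.0, 22.5, 28.2, 37.1
Median = middle value = 21.000

θ* = 21.000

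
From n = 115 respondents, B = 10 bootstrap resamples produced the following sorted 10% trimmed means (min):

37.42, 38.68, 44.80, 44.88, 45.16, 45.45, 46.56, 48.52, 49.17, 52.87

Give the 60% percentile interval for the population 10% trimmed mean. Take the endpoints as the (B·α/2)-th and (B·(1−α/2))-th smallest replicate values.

α = 0.40; lower rank = 10 × 0.200 = 2; upper rank = 10 × 0.800 = 8.
The 2nd smallest replicate is 38.68; the 8th is 48.52.

(38.68, 48.52)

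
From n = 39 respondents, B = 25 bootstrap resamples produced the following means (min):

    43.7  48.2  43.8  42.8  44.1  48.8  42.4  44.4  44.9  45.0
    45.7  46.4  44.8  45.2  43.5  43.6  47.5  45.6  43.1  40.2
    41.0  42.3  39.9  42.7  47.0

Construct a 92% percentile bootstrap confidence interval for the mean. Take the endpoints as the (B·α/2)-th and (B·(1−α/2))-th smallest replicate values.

(39.9, 48.2)

Sorted replicates: 39.9, 40.2, 41.0, 42.3, 42.4, 42.7, 42.8, 43.1, 43.5, 43.6, 43.7, 43.8, 44.1, 44.4, 44.8, 44.9, 45.0, 45.2, 45.6, 45.7, 46.4, 47.0, 47.5, 48.2, 48.8
α = 0.08; lower rank = 25 × 0.040 = 1; upper rank = 25 × 0.960 = 24.
The 1st smallest replicate is 39.9; the 24th is 48.2.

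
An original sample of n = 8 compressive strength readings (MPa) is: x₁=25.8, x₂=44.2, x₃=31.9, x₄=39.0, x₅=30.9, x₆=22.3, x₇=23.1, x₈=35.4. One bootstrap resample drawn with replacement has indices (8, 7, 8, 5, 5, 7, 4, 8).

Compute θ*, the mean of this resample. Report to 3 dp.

θ* = 31.650

Resample values: 35.4, 23.1, 35.4, 30.9, 30.9, 23.1, 39.0, 35.4.
Mean = (35.4 + 23.1 + 35.4 + 30.9 + 30.9 + 23.1 + 39.0 + 35.4) / 8 = 253.20 / 8 = 31.650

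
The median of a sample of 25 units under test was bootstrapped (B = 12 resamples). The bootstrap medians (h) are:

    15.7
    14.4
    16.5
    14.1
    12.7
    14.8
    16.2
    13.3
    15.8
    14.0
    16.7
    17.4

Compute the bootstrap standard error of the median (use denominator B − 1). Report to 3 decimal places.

SE* = 1.466

Bootstrap SE is the standard deviation of the 12 replicate medians.
Mean of replicates: (15.7 + 14.4 + 16.5 + 14.1 + 12.7 + 14.8 + 16.2 + 13.3 + 15.8 + 14.0 + 16.7 + 17.4) / 12 = 181.6000 / 12 = 15.1333
Sum of squared deviations: (+0.5667)² + (−0.7333)² + (+1.3667)² + (−1.0333)² + (−2.4333)² + (−0.3333)² + (+1.0667)² + (−1.8333)² + (+0.6667)² + (−1.1333)² + (+1.5667)² + (+2.2667)² = 23.6467
Variance = 23.6467 / 11 = 2.1497
SE* = √2.1497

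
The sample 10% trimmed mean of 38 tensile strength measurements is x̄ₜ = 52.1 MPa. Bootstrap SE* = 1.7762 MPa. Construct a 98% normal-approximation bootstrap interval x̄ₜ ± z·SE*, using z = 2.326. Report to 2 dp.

Margin = 2.326 × 1.7762 = 4.131
Interval: 52.1 ± 4.131

(47.97, 56.23)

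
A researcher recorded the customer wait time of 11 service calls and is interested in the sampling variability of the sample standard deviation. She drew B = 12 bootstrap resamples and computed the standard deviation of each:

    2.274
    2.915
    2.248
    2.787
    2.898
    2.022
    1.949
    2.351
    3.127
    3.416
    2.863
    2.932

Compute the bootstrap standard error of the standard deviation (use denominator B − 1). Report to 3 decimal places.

Bootstrap SE is the standard deviation of the 12 replicate standard deviations.
Mean of replicates: (2.274 + 2.915 + 2.248 + 2.787 + 2.898 + 2.022 + 1.949 + 2.351 + 3.127 + 3.416 + 2.863 + 2.932) / 12 = 31.7820 / 12 = 2.6485
Sum of squared deviations: (−0.3745)² + (+0.2665)² + (−0.4005)² + (+0.1385)² + (+0.2495)² + (−0.6265)² + (−0.6995)² + (−0.2975)² + (+0.4785)² + (+0.7675)² + (+0.2145)² + (+0.2835)² = 2.3678
Variance = 2.3678 / 11 = 0.2153
SE* = √0.2153

SE* = 0.464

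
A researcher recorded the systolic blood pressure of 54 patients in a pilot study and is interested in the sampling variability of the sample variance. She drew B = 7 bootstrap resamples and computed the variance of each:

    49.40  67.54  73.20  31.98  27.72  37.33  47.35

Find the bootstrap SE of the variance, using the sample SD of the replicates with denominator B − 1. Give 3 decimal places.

Bootstrap SE is the standard deviation of the 7 replicate variances.
Mean of replicates: (49.40 + 67.54 + 73.20 + 31.98 + 27.72 + 37.33 + 47.35) / 7 = 334.5200 / 7 = 47.7886
Sum of squared deviations: (+1.6114)² + (+19.7514)² + (+25.4114)² + (−15.8086)² + (−20.0686)² + (−10.4586)² + (−0.4386)² = 1800.6889
Variance = 1800.6889 / 6 = 300.1148
SE* = √300.1148

SE* = 17.324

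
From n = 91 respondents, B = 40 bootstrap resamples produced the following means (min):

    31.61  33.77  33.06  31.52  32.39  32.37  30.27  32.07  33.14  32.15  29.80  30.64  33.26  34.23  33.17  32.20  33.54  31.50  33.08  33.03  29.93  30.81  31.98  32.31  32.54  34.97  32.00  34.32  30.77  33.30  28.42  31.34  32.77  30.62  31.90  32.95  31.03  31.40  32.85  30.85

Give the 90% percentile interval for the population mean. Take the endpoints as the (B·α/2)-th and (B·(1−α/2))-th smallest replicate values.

Sorted replicates: 28.42, 29.80, 29.93, 30.27, 30.62, 30.64, 30.77, 30.81, 30.85, 31.03, 31.34, 31.40, 31.50, 31.52, 31.61, 31.90, 31.98, 32.00, 32.07, 32.15, 32.20, 32.31, 32.37, 32.39, 32.54, 32.77, 32.85, 32.95, 33.03, 33.06, 33.08, 33.14, 33.17, 33.26, 33.30, 33.54, 33.77, 34.23, 34.32, 34.97
α = 0.10; lower rank = 40 × 0.050 = 2; upper rank = 40 × 0.950 = 38.
The 2nd smallest replicate is 29.80; the 38th is 34.23.

(29.80, 34.23)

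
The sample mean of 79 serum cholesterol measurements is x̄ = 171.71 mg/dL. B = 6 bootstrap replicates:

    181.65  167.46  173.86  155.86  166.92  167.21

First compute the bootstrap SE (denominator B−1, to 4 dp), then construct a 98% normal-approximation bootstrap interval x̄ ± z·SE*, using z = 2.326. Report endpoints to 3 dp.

(151.809, 191.611)

Mean of replicates = 168.8267; sum of squared deviations = 366.0235; SE* = √(366.0235/5) = 8.5560
Margin = 2.326 × 8.5560 = 19.9013
Interval: 171.71 ± 19.9013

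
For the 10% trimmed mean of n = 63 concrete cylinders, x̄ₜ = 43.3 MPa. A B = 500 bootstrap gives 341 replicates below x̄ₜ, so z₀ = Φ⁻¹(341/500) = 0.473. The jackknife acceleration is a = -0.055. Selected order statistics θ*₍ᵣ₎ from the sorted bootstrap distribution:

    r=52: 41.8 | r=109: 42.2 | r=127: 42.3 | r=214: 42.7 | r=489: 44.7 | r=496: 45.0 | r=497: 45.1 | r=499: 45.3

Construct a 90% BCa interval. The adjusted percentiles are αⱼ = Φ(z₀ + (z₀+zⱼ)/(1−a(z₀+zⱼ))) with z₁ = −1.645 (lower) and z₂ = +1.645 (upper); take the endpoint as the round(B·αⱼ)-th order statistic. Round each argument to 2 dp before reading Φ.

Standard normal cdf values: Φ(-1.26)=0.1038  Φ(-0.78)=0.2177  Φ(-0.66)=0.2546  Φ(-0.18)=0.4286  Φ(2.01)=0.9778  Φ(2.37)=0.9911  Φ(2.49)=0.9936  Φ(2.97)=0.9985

(42.2, 45.0)

Lower: z₀ + z₁ = 0.473 + (-1.645) = -1.172; 1 − a(z₀+z₁) = 1 − (-0.055)(-1.172) = 0.9355; argument = 0.473 + (-1.172)/0.9355 = -0.7798 → -0.78.
α₁ = Φ(-0.78) = 0.2177; rank = round(500 × 0.2177) = 109; θ*₍109₎ = 42.2.
Upper: z₀ + z₂ = 2.118; 1 − a(z₀+z₂) = 1.1165; argument = 2.3700 → 2.37; α₂ = 0.9911; rank = 496; θ*₍496₎ = 45.0.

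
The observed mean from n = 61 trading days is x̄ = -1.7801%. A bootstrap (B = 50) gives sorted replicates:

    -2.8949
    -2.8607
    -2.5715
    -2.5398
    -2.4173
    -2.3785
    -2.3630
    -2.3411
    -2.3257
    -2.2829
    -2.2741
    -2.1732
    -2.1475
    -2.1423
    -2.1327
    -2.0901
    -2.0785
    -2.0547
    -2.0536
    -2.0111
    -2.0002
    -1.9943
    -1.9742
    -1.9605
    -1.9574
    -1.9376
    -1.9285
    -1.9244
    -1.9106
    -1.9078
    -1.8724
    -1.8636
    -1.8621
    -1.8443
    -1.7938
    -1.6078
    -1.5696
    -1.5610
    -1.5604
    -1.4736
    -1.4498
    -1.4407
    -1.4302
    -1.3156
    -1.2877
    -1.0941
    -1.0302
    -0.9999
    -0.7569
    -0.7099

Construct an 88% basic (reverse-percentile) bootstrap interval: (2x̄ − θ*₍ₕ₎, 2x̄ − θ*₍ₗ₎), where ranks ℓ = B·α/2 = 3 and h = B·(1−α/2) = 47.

Percentile endpoints at ranks 3 and 47: θ*₍3₎ = -2.5715, θ*₍47₎ = -1.0302.
Basic interval reflects these around x̄:
  lower = 2 × -1.7801 − -1.0302 = -2.5300
  upper = 2 × -1.7801 − -2.5715 = -0.9887

(-2.5300, -0.9887)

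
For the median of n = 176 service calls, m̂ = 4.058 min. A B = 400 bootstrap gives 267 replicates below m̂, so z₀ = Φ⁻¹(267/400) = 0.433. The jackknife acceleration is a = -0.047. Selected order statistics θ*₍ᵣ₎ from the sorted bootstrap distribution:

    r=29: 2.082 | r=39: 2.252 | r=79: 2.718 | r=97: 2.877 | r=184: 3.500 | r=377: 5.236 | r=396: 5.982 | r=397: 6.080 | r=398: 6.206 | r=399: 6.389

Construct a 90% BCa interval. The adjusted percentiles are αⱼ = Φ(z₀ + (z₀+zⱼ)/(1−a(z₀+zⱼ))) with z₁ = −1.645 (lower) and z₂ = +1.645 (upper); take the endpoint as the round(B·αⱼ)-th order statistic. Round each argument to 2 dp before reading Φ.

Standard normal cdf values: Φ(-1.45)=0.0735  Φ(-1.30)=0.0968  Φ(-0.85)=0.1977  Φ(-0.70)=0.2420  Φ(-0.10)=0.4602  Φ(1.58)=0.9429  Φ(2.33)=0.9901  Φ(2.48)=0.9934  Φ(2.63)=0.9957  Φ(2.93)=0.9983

Lower: z₀ + z₁ = 0.433 + (-1.645) = -1.212; 1 − a(z₀+z₁) = 1 − (-0.047)(-1.212) = 0.9430; argument = 0.433 + (-1.212)/0.9430 = -0.8522 → -0.85.
α₁ = Φ(-0.85) = 0.1977; rank = round(400 × 0.1977) = 79; θ*₍79₎ = 2.718.
Upper: z₀ + z₂ = 2.078; 1 − a(z₀+z₂) = 1.0977; argument = 2.3261 → 2.33; α₂ = 0.9901; rank = 396; θ*₍396₎ = 5.982.

(2.718, 5.982)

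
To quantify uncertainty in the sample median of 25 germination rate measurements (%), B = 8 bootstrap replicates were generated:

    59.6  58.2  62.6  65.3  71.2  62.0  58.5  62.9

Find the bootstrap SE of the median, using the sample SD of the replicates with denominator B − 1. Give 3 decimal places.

Bootstrap SE is the standard deviation of the 8 replicate medians.
Mean of replicates: (59.6 + 58.2 + 62.6 + 65.3 + 71.2 + 62.0 + 58.5 + 62.9) / 8 = 500.3000 / 8 = 62.5375
Sum of squared deviations: (−2.9375)² + (−4.3375)² + (+0.0625)² + (+2.7625)² + (+8.6625)² + (−0.5375)² + (−4.0375)² + (+0.3625)² = 126.8388
Variance = 126.8388 / 7 = 18.1198
SE* = √18.1198

SE* = 4.257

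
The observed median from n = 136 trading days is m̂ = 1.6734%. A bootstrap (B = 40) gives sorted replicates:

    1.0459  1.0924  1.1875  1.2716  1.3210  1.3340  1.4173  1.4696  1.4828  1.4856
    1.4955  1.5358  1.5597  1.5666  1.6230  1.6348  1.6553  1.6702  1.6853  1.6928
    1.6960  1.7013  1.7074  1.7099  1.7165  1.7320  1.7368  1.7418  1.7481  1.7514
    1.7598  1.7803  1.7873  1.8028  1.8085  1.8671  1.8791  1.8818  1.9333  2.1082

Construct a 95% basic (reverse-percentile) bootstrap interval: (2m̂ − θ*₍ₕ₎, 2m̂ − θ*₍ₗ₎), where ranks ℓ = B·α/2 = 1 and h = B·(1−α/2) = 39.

Percentile endpoints at ranks 1 and 39: θ*₍1₎ = 1.0459, θ*₍39₎ = 1.9333.
Basic interval reflects these around m̂:
  lower = 2 × 1.6734 − 1.9333 = 1.4135
  upper = 2 × 1.6734 − 1.0459 = 2.3009

(1.4135, 2.3009)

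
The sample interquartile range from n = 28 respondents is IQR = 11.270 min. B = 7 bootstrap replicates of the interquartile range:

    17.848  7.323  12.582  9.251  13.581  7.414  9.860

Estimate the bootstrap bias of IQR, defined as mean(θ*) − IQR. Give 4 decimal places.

mean(θ*) = (17.848 + 7.323 + 12.582 + 9.251 + 13.581 + 7.414 + 9.860) / 7 = 11.12271
bias = 11.12271 − 11.270

bias = −0.1473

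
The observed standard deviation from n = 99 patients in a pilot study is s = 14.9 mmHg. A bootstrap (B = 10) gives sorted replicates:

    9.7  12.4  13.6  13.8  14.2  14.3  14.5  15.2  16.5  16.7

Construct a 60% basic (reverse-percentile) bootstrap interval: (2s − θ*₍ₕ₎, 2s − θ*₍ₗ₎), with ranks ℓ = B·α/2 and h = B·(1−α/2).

Percentile endpoints at ranks 2 and 8: θ*₍2₎ = 12.4, θ*₍8₎ = 15.2.
Basic interval reflects these around s:
  lower = 2 × 14.9 − 15.2 = 14.6
  upper = 2 × 14.9 − 12.4 = 17.4

(14.6, 17.4)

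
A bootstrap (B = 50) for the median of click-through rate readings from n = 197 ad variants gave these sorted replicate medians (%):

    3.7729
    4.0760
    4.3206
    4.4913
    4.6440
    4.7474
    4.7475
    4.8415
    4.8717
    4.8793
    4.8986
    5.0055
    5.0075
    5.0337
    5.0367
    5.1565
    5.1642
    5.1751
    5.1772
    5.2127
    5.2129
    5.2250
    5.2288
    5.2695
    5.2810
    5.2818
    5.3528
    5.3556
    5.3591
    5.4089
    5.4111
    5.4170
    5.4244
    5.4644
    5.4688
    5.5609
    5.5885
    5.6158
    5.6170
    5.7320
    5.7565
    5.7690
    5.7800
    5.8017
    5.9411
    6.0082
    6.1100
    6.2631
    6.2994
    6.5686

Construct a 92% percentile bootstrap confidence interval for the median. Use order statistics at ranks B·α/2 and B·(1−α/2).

α = 0.08; lower rank = 50 × 0.040 = 2; upper rank = 50 × 0.960 = 48.
The 2nd smallest replicate is 4.0760; the 48th is 6.2631.

(4.0760, 6.2631)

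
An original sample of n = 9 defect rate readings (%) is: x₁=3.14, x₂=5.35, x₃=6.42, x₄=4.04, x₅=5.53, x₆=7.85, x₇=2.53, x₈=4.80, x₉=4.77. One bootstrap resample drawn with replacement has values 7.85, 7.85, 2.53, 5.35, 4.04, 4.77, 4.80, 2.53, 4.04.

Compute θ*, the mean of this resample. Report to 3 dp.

Mean = (7.85 + 7.85 + 2.53 + 5.35 + 4.04 + 4.77 + 4.80 + 2.53 + 4.04) / 9 = 43.760 / 9 = 4.862

θ* = 4.862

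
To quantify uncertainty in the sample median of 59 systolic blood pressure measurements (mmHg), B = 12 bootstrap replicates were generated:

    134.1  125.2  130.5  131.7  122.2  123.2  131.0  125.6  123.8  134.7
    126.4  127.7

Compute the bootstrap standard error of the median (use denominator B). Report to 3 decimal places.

Bootstrap SE is the standard deviation of the 12 replicate medians.
Mean of replicates: (134.1 + 125.2 + 130.5 + 131.7 + 122.2 + 123.2 + 131.0 + 125.6 + 123.8 + 134.7 + 126.4 + 127.7) / 12 = 1536.1000 / 12 = 128.0083
Sum of squared deviations: (+6.0917)² + (−2.8083)² + (+2.4917)² + (+3.6917)² + (−5.8083)² + (−4.8083)² + (+2.9917)² + (−2.4083)² + (−4.2083)² + (+6.6917)² + (−1.6083)² + (−0.3083)² = 201.6092
Variance = 201.6092 / 12 = 16.8008
SE* = √16.8008

SE* = 4.099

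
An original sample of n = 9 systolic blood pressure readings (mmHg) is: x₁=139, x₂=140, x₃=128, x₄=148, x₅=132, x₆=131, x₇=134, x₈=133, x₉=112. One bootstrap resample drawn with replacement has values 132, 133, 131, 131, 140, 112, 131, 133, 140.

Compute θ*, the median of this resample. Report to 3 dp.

θ* = 132.000

Sorted: 112, 131, 131, 131, 132, 133, 133, 140, 140
Median = middle value = 132.000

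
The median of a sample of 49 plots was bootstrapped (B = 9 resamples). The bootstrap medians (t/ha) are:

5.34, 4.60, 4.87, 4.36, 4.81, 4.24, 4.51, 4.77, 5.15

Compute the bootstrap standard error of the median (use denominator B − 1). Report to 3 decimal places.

Bootstrap SE is the standard deviation of the 9 replicate medians.
Mean of replicates: (5.34 + 4.60 + 4.87 + 4.36 + 4.81 + 4.24 + 4.51 + 4.77 + 5.15) / 9 = 42.6500 / 9 = 4.7389
Sum of squared deviations: (+0.6011)² + (−0.1389)² + (+0.1311)² + (−0.3789)² + (+0.0711)² + (−0.4989)² + (−0.2289)² + (+0.0311)² + (+0.4111)² = 1.0177
Variance = 1.0177 / 8 = 0.1272
SE* = √0.1272

SE* = 0.357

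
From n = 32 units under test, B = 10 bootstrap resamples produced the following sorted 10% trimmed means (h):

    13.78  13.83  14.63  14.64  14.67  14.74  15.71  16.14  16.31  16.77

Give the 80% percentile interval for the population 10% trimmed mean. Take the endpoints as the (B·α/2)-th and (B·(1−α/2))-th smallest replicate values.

(13.78, 16.31)

α = 0.20; lower rank = 10 × 0.100 = 1; upper rank = 10 × 0.900 = 9.
The 1st smallest replicate is 13.78; the 9th is 16.31.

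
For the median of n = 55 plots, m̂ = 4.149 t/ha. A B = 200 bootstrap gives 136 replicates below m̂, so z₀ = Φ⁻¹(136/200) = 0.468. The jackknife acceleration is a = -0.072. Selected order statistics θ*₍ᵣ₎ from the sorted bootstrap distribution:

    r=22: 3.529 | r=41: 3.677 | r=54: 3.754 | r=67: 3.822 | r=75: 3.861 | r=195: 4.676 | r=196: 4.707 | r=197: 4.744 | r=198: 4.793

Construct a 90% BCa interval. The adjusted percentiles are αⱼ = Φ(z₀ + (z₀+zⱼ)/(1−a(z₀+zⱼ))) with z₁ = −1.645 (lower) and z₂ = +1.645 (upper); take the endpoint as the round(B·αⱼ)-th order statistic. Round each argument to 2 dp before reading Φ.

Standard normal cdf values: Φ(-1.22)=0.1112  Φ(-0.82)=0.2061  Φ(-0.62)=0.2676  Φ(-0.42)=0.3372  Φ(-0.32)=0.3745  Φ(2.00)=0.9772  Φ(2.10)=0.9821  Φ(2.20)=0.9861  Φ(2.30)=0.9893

Lower: z₀ + z₁ = 0.468 + (-1.645) = -1.177; 1 − a(z₀+z₁) = 1 − (-0.072)(-1.177) = 0.9153; argument = 0.468 + (-1.177)/0.9153 = -0.8180 → -0.82.
α₁ = Φ(-0.82) = 0.2061; rank = round(200 × 0.2061) = 41; θ*₍41₎ = 3.677.
Upper: z₀ + z₂ = 2.113; 1 − a(z₀+z₂) = 1.1521; argument = 2.3020 → 2.30; α₂ = 0.9893; rank = 198; θ*₍198₎ = 4.793.

(3.677, 4.793)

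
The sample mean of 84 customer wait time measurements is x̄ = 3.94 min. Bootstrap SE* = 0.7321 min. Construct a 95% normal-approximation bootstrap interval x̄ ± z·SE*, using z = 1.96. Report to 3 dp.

Margin = 1.96 × 0.7321 = 1.4349
Interval: 3.94 ± 1.4349

(2.505, 5.375)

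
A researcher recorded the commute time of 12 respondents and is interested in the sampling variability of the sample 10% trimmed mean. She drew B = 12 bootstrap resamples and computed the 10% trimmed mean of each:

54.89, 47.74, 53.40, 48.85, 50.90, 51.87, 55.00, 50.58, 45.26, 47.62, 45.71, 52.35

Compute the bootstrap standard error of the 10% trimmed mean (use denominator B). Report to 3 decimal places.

SE* = 3.191

Bootstrap SE is the standard deviation of the 12 replicate 10% trimmed means.
Mean of replicates: (54.89 + 47.74 + 53.40 + 48.85 + 50.90 + 51.87 + 55.00 + 50.58 + 45.26 + 47.62 + 45.71 + 52.35) / 12 = 604.1700 / 12 = 50.3475
Sum of squared deviations: (+4.5425)² + (−2.6075)² + (+3.0525)² + (−1.4975)² + (+0.5525)² + (+1.5225)² + (+4.6525)² + (+0.2325)² + (−5.0875)² + (−2.7275)² + (−4.6375)² + (+2.0025)² = 122.1550
Variance = 122.1550 / 12 = 10.1796
SE* = √10.1796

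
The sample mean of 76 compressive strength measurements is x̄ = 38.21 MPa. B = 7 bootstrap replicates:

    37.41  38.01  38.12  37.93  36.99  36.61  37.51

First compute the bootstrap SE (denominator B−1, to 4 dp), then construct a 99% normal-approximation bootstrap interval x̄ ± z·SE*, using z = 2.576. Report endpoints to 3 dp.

(36.765, 39.655)

Mean of replicates = 37.5114; sum of squared deviations = 1.8889; SE* = √(1.8889/6) = 0.5611
Margin = 2.576 × 0.5611 = 1.4454
Interval: 38.21 ± 1.4454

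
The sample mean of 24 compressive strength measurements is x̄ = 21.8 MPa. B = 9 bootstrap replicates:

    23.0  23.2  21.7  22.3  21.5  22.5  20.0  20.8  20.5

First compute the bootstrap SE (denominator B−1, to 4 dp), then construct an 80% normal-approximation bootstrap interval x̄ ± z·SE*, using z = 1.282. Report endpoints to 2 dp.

(20.36, 23.24)

Mean of replicates = 21.7222; sum of squared deviations = 10.1156; SE* = √(10.1156/8) = 1.1245
Margin = 1.282 × 1.1245 = 1.442
Interval: 21.8 ± 1.442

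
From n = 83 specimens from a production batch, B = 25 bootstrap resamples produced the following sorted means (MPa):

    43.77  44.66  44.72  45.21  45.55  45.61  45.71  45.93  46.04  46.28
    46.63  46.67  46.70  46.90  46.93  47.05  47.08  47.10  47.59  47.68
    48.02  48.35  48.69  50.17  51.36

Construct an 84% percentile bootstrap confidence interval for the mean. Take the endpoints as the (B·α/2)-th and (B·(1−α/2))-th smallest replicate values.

(44.66, 48.69)

α = 0.16; lower rank = 25 × 0.080 = 2; upper rank = 25 × 0.920 = 23.
The 2nd smallest replicate is 44.66; the 23rd is 48.69.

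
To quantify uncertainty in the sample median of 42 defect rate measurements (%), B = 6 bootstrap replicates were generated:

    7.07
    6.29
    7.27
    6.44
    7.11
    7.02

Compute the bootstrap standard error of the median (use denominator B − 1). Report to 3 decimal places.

SE* = 0.400

Bootstrap SE is the standard deviation of the 6 replicate medians.
Mean of replicates: (7.07 + 6.29 + 7.27 + 6.44 + 7.11 + 7.02) / 6 = 41.2000 / 6 = 6.8667
Sum of squared deviations: (+0.2033)² + (−0.5767)² + (+0.4033)² + (−0.4267)² + (+0.2433)² + (+0.1533)² = 0.8013
Variance = 0.8013 / 5 = 0.1603
SE* = √0.1603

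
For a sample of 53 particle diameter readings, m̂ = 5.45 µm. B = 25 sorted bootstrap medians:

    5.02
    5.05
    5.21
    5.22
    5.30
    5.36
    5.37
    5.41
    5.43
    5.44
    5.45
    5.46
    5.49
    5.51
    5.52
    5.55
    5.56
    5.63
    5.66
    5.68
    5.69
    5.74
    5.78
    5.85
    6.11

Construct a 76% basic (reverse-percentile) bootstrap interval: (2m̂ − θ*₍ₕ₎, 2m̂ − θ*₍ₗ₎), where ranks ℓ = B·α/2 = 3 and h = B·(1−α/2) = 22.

Percentile endpoints at ranks 3 and 22: θ*₍3₎ = 5.21, θ*₍22₎ = 5.74.
Basic interval reflects these around m̂:
  lower = 2 × 5.45 − 5.74 = 5.16
  upper = 2 × 5.45 − 5.21 = 5.69

(5.16, 5.69)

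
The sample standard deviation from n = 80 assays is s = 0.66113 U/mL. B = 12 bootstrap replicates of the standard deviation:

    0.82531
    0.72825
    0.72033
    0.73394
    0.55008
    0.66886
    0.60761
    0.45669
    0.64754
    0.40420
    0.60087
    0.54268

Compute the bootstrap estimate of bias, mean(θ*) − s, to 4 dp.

bias = −0.0373

mean(θ*) = (0.82531 + 0.72825 + 0.72033 + 0.73394 + 0.55008 + 0.66886 + 0.60761 + 0.45669 + 0.64754 + 0.40420 + 0.60087 + 0.54268) / 12 = 0.62386
bias = 0.62386 − 0.66113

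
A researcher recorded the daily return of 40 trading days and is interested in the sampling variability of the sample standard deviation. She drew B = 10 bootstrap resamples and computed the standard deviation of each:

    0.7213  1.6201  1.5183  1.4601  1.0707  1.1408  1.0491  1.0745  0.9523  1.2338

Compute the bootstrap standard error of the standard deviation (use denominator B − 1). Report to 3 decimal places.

Bootstrap SE is the standard deviation of the 10 replicate standard deviations.
Mean of replicates: (0.7213 + 1.6201 + 1.5183 + 1.4601 + 1.0707 + 1.1408 + 1.0491 + 1.0745 + 0.9523 + 1.2338) / 10 = 11.84100 / 10 = 1.18410
Sum of squared deviations: (−0.46280)² + (+0.43600)² + (+0.33420)² + (+0.27600)² + (−0.11340)² + (−0.04330)² + (−0.13500)² + (−0.10960)² + (−0.23180)² + (+0.04970)² = 0.69332
Variance = 0.69332 / 9 = 0.07704
SE* = √0.07704

SE* = 0.278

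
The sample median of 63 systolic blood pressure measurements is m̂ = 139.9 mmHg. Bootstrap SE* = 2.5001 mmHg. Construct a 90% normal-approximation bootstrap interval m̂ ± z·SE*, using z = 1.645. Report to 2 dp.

Margin = 1.645 × 2.5001 = 4.113
Interval: 139.9 ± 4.113

(135.79, 144.01)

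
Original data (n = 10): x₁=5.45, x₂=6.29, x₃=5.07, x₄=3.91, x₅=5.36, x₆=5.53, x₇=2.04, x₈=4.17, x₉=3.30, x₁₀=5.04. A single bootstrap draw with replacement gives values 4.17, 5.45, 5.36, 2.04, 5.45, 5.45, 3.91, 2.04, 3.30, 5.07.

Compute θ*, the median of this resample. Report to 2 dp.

θ* = 4.62

Sorted: 2.04, 2.04, 3.30, 3.91, 4.17, 5.07, 5.36, 5.45, 5.45, 5.45
Median = average of the two middle values = 4.62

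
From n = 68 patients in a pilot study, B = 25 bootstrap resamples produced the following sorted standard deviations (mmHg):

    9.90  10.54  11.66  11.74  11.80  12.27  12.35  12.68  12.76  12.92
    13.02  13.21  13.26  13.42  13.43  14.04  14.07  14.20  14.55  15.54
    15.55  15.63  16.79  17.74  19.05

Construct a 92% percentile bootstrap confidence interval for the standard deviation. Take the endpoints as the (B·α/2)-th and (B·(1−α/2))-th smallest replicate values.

(9.90, 17.74)

α = 0.08; lower rank = 25 × 0.040 = 1; upper rank = 25 × 0.960 = 24.
The 1st smallest replicate is 9.90; the 24th is 17.74.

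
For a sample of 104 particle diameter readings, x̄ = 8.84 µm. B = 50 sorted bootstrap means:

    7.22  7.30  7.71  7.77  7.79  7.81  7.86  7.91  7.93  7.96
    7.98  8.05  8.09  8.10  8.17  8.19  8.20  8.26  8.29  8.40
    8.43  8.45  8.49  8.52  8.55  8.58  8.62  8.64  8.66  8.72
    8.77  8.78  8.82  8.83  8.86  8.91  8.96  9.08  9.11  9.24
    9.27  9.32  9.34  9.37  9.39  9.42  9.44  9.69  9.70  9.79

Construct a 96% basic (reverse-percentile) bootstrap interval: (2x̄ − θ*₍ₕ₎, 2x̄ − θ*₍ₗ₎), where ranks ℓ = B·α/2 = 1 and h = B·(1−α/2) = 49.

Percentile endpoints at ranks 1 and 49: θ*₍1₎ = 7.22, θ*₍49₎ = 9.70.
Basic interval reflects these around x̄:
  lower = 2 × 8.84 − 9.70 = 7.98
  upper = 2 × 8.84 − 7.22 = 10.46

(7.98, 10.46)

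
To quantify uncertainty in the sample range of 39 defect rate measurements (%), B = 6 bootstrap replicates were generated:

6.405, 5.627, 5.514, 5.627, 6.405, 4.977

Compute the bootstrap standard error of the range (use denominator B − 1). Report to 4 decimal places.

SE* = 0.5552

Bootstrap SE is the standard deviation of the 6 replicate ranges.
Mean of replicates: (6.405 + 5.627 + 5.514 + 5.627 + 6.405 + 4.977) / 6 = 34.55500 / 6 = 5.75917
Sum of squared deviations: (+0.64583)² + (−0.13217)² + (−0.24517)² + (−0.13217)² + (+0.64583)² + (−0.78217)² = 1.54103
Variance = 1.54103 / 5 = 0.30821
SE* = √0.30821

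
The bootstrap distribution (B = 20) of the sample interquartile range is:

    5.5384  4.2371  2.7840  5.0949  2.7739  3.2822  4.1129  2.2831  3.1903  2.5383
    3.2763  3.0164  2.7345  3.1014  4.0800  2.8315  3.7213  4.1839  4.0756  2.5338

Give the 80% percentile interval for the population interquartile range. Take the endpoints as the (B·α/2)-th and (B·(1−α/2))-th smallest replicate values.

(2.5338, 4.2371)

Sorted replicates: 2.2831, 2.5338, 2.5383, 2.7345, 2.7739, 2.7840, 2.8315, 3.0164, 3.1014, 3.1903, 3.2763, 3.2822, 3.7213, 4.0756, 4.0800, 4.1129, 4.1839, 4.2371, 5.0949, 5.5384
α = 0.20; lower rank = 20 × 0.100 = 2; upper rank = 20 × 0.900 = 18.
The 2nd smallest replicate is 2.5338; the 18th is 4.2371.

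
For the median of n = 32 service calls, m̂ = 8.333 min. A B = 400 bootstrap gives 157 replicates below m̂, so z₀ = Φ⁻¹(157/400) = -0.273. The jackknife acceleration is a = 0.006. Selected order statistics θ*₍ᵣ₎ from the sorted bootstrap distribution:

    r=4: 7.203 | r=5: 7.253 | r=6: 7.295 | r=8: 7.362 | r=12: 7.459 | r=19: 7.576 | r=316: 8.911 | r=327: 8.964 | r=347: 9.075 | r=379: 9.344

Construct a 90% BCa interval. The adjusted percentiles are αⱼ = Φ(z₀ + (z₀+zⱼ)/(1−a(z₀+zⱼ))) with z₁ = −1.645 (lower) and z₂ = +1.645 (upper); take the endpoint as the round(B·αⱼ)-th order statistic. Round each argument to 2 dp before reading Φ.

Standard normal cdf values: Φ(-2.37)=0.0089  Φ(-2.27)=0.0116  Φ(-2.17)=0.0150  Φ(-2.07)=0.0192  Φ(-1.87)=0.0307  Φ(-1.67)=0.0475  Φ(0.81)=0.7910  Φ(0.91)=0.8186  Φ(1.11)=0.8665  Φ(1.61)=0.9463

(7.295, 9.075)

Lower: z₀ + z₁ = -0.273 + (-1.645) = -1.918; 1 − a(z₀+z₁) = 1 − (0.006)(-1.918) = 1.0115; argument = -0.273 + (-1.918)/1.0115 = -2.1692 → -2.17.
α₁ = Φ(-2.17) = 0.0150; rank = round(400 × 0.0150) = 6; θ*₍6₎ = 7.295.
Upper: z₀ + z₂ = 1.372; 1 − a(z₀+z₂) = 0.9918; argument = 1.1104 → 1.11; α₂ = 0.8665; rank = 347; θ*₍347₎ = 9.075.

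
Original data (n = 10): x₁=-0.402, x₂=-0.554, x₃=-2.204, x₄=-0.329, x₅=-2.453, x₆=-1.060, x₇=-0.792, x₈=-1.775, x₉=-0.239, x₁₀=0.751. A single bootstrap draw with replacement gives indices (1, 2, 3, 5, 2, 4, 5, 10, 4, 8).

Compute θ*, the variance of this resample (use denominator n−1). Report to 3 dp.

Resample values: -0.402, -0.554, -2.204, -2.453, -0.554, -0.329, -2.453, 0.751, -0.329, -1.775.
Mean = -1.0302; sum of squared deviations = 10.9855
s² = 10.9855 / 9 = 1.2206

θ* = 1.221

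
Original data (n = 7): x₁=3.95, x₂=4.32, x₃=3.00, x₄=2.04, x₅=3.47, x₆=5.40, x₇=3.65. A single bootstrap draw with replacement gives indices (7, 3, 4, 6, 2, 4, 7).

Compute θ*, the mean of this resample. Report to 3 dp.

Resample values: 3.65, 3.00, 2.04, 5.40, 4.32, 2.04, 3.65.
Mean = (3.65 + 3.00 + 2.04 + 5.40 + 4.32 + 2.04 + 3.65) / 7 = 24.100 / 7 = 3.443

θ* = 3.443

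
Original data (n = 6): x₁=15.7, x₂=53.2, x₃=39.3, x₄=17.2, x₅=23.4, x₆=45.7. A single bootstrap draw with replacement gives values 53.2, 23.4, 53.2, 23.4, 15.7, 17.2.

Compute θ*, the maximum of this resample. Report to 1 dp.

Maximum = 53.2

θ* = 53.2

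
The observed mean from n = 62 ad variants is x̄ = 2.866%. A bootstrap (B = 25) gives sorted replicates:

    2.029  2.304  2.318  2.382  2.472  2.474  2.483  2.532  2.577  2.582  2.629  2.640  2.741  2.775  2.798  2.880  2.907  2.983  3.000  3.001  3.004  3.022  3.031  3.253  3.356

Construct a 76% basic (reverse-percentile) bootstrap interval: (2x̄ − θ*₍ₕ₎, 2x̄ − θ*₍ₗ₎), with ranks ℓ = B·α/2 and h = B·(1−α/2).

Percentile endpoints at ranks 3 and 22: θ*₍3₎ = 2.318, θ*₍22₎ = 3.022.
Basic interval reflects these around x̄:
  lower = 2 × 2.866 − 3.022 = 2.710
  upper = 2 × 2.866 − 2.318 = 3.414

(2.710, 3.414)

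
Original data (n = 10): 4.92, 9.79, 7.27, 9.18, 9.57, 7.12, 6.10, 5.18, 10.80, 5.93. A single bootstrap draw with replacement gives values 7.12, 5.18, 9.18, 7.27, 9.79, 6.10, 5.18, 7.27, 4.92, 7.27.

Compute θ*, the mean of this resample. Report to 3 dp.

Mean = (7.12 + 5.18 + 9.18 + 7.27 + 9.79 + 6.10 + 5.18 + 7.27 + 4.92 + 7.27) / 10 = 69.280 / 10 = 6.928

θ* = 6.928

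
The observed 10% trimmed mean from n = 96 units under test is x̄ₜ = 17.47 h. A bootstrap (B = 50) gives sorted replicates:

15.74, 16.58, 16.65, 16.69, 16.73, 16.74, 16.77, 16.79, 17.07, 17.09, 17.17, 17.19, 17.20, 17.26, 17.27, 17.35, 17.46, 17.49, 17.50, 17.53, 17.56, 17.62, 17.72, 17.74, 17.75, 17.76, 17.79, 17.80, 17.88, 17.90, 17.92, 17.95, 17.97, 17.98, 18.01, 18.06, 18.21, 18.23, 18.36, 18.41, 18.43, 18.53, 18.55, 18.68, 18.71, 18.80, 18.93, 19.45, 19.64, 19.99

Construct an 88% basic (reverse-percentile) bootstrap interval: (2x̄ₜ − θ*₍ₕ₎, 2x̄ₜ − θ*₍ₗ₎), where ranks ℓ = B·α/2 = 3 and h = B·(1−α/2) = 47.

Percentile endpoints at ranks 3 and 47: θ*₍3₎ = 16.65, θ*₍47₎ = 18.93.
Basic interval reflects these around x̄ₜ:
  lower = 2 × 17.47 − 18.93 = 16.01
  upper = 2 × 17.47 − 16.65 = 18.29

(16.01, 18.29)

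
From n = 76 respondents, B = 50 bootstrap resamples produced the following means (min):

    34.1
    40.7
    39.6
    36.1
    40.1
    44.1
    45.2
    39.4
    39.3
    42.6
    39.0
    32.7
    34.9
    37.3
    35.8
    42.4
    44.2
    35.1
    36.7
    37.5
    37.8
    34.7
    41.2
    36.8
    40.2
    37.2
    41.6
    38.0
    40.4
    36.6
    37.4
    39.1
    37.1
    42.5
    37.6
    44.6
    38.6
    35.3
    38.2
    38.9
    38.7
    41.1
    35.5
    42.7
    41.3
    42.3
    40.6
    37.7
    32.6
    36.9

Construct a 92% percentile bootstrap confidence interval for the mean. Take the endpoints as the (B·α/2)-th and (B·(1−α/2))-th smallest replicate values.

(32.7, 44.2)

Sorted replicates: 32.6, 32.7, 34.1, 34.7, 34.9, 35.1, 35.3, 35.5, 35.8, 36.1, 36.6, 36.7, 36.8, 36.9, 37.1, 37.2, 37.3, 37.4, 37.5, 37.6, 37.7, 37.8, 38.0, 38.2, 38.6, 38.7, 38.9, 39.0, 39.1, 39.3, 39.4, 39.6, 40.1, 40.2, 40.4, 40.6, 40.7, 41.1, 41.2, 41.3, 41.6, 42.3, 42.4, 42.5, 42.6, 42.7, 44.1, 44.2, 44.6, 45.2
α = 0.08; lower rank = 50 × 0.040 = 2; upper rank = 50 × 0.960 = 48.
The 2nd smallest replicate is 32.7; the 48th is 44.2.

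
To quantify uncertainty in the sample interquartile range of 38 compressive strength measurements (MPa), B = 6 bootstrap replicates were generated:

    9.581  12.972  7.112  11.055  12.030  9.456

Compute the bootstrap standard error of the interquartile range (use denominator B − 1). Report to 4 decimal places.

SE* = 2.1008

Bootstrap SE is the standard deviation of the 6 replicate interquartile ranges.
Mean of replicates: (9.581 + 12.972 + 7.112 + 11.055 + 12.030 + 9.456) / 6 = 62.20600 / 6 = 10.36767
Sum of squared deviations: (−0.78667)² + (+2.60433)² + (−3.25567)² + (+0.68733)² + (+1.66233)² + (−0.91167)² = 22.06768
Variance = 22.06768 / 5 = 4.41354
SE* = √4.41354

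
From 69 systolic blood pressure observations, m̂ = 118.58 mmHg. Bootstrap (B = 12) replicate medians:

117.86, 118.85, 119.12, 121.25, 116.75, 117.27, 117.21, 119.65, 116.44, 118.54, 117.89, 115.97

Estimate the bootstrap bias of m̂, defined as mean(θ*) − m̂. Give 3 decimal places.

bias = −0.513

mean(θ*) = (117.86 + 118.85 + 119.12 + 121.25 + 116.75 + 117.27 + 117.21 + 119.65 + 116.44 + 118.54 + 117.89 + 115.97) / 12 = 118.0667
bias = 118.0667 − 118.58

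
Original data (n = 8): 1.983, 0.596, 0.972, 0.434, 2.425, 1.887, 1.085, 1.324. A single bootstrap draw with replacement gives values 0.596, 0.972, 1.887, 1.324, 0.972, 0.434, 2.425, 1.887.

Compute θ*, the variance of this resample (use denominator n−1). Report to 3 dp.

Mean = 1.3121; sum of squared deviations = 3.4149
s² = 3.4149 / 7 = 0.4878

θ* = 0.488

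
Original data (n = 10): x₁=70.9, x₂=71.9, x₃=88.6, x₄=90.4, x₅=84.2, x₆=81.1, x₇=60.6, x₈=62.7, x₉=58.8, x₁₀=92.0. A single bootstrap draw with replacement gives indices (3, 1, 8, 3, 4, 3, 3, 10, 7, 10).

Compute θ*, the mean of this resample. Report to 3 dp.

Resample values: 88.6, 70.9, 62.7, 88.6, 90.4, 88.6, 88.6, 92.0, 60.6, 92.0.
Mean = (88.6 + 70.9 + 62.7 + 88.6 + 90.4 + 88.6 + 88.6 + 92.0 + 60.6 + 92.0) / 10 = 823.00 / 10 = 82.300

θ* = 82.300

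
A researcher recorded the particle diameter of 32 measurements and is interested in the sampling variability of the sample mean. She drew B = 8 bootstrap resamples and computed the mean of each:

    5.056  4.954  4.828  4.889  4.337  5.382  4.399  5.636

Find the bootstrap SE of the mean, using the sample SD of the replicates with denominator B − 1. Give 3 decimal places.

Bootstrap SE is the standard deviation of the 8 replicate means.
Mean of replicates: (5.056 + 4.954 + 4.828 + 4.889 + 4.337 + 5.382 + 4.399 + 5.636) / 8 = 39.4810 / 8 = 4.9351
Sum of squared deviations: (+0.1209)² + (+0.0189)² + (−0.1071)² + (−0.0461)² + (−0.5981)² + (+0.4469)² + (−0.5361)² + (+0.7009)² = 1.3647
Variance = 1.3647 / 7 = 0.1950
SE* = √0.1950

SE* = 0.442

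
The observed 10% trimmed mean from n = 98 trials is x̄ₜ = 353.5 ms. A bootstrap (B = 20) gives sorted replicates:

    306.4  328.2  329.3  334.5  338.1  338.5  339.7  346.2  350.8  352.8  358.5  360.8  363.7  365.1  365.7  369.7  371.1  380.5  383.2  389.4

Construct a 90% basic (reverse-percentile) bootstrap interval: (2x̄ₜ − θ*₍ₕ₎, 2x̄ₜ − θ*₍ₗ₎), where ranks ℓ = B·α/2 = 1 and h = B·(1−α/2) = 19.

Percentile endpoints at ranks 1 and 19: θ*₍1₎ = 306.4, θ*₍19₎ = 383.2.
Basic interval reflects these around x̄ₜ:
  lower = 2 × 353.5 − 383.2 = 323.8
  upper = 2 × 353.5 − 306.4 = 400.6

(323.8, 400.6)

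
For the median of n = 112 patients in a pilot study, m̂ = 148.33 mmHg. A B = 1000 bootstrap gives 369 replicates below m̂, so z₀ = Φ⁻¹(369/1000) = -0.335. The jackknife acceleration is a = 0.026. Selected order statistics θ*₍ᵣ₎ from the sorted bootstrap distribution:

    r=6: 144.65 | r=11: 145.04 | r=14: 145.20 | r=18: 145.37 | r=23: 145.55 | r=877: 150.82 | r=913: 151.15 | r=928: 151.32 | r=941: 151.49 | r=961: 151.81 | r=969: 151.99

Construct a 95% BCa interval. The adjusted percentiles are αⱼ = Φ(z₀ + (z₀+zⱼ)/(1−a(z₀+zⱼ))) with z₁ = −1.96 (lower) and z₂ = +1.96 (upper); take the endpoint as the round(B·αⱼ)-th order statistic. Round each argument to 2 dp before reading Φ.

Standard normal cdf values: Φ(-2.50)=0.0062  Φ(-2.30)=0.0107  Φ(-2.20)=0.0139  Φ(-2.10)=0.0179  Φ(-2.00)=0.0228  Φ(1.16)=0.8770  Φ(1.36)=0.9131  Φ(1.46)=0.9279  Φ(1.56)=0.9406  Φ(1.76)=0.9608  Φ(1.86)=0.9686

Lower: z₀ + z₁ = -0.335 + (-1.960) = -2.295; 1 − a(z₀+z₁) = 1 − (0.026)(-2.295) = 1.0597; argument = -0.335 + (-2.295)/1.0597 = -2.5008 → -2.50.
α₁ = Φ(-2.50) = 0.0062; rank = round(1000 × 0.0062) = 6; θ*₍6₎ = 144.65.
Upper: z₀ + z₂ = 1.625; 1 − a(z₀+z₂) = 0.9577; argument = 1.3617 → 1.36; α₂ = 0.9131; rank = 913; θ*₍913₎ = 151.15.

(144.65, 151.15)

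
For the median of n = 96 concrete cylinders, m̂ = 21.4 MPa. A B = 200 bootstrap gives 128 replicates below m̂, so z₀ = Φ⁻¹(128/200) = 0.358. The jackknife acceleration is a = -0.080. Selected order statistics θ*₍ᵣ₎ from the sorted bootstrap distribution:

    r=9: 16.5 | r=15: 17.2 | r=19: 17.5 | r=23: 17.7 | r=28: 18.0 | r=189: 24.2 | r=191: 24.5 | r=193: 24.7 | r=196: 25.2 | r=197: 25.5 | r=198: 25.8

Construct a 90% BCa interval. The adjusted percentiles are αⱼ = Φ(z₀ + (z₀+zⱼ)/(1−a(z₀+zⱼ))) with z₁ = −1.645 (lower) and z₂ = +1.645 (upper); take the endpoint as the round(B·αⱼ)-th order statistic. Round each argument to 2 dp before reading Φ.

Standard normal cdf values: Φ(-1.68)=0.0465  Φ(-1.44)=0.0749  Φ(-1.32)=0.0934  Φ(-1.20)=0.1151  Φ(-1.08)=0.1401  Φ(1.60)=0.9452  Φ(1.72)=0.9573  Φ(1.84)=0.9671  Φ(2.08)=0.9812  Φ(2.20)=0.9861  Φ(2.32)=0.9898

Lower: z₀ + z₁ = 0.358 + (-1.645) = -1.287; 1 − a(z₀+z₁) = 1 − (-0.080)(-1.287) = 0.8970; argument = 0.358 + (-1.287)/0.8970 = -1.0767 → -1.08.
α₁ = Φ(-1.08) = 0.1401; rank = round(200 × 0.1401) = 28; θ*₍28₎ = 18.0.
Upper: z₀ + z₂ = 2.003; 1 − a(z₀+z₂) = 1.1602; argument = 2.0844 → 2.08; α₂ = 0.9812; rank = 196; θ*₍196₎ = 25.2.

(18.0, 25.2)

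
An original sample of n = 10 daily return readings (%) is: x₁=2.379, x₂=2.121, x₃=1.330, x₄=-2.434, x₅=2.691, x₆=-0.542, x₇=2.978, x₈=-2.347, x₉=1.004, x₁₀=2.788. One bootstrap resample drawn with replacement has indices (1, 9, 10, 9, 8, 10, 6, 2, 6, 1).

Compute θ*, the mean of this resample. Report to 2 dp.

Resample values: 2.379, 1.004, 2.788, 1.004, -2.347, 2.788, -0.542, 2.121, -0.542, 2.379.
Mean = (2.379 + 1.004 + 2.788 + 1.004 + (-2.347) + 2.788 + (-0.542) + 2.121 + (-0.542) + 2.379) / 10 = 11.0320 / 10 = 1.10

θ* = 1.10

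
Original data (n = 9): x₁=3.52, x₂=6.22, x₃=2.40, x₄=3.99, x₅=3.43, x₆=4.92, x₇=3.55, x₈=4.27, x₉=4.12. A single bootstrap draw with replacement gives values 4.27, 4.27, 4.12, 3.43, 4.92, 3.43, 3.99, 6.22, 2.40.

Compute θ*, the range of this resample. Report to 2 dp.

θ* = 3.82

Range = 6.22 − 2.40 = 3.82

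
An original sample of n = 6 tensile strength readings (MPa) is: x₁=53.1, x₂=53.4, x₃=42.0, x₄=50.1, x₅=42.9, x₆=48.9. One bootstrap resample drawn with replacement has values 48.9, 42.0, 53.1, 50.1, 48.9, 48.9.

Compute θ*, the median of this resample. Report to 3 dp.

Sorted: 42.0, 48.9, 48.9, 48.9, 50.1, 53.1
Median = average of the two middle values = 48.900

θ* = 48.900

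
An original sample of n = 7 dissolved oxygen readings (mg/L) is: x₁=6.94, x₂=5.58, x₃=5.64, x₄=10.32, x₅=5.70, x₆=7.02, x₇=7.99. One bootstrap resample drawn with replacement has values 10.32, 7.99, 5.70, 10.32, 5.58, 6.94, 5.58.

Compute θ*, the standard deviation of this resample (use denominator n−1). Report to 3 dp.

Mean = 7.4900; sum of squared deviations = 27.0706
s² = 27.0706 / 6 = 4.5118
s = √4.5118 = 2.124

θ* = 2.124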